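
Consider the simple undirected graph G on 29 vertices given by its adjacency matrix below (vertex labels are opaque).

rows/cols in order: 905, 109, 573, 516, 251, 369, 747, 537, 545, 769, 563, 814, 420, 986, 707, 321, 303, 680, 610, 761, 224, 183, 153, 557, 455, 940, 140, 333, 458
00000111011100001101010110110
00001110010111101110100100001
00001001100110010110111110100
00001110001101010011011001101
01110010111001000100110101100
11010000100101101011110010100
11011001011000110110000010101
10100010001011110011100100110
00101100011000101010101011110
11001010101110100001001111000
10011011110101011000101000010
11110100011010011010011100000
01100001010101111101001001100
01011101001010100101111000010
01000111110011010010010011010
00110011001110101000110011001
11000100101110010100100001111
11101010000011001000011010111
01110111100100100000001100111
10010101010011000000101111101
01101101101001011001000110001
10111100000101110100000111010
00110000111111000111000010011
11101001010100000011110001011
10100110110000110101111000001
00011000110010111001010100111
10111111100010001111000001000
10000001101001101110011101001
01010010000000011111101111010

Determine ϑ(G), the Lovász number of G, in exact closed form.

N(333) = {905, 537, 545, 563, 986, 707, 303, 680, 610, 183, 153, 557, 940, 458}, |N(333)| = 14.
N(369) = {905, 109, 516, 545, 814, 986, 707, 303, 610, 761, 224, 183, 455, 140}, |N(369)| = 14.
deg(761) = 14; N(761) = {905, 516, 369, 537, 769, 420, 986, 224, 153, 557, 455, 940, 140, 458}.
N(321) = {573, 516, 747, 537, 563, 814, 420, 707, 303, 224, 183, 455, 940, 458}, |N(321)| = 14.
deg(v) = 14 for all v (|V|=29); Paley(29): SR with (k,λ,μ)=(14,6,7).
The 3 distinct eigenvalues: [14.0, 2.1926, -3.1926].
λ_max=14, λ_min=-sqrt(29)/2 - 1/2; ϑ = −29·λ_min/(λ_max−λ_min) = sqrt(29).
≈ 5.3851648 (to 7 d.p.).

sqrt(29)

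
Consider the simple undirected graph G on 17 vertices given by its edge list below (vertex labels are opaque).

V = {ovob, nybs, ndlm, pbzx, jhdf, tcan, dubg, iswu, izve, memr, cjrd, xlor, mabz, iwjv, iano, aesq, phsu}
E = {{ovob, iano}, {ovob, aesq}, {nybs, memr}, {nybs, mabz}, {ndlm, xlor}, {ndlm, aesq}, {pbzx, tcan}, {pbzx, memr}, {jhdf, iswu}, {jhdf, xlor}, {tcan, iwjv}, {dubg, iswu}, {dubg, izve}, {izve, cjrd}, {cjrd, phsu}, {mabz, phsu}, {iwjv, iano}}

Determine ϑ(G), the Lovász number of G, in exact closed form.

Vertex iswu has 2 neighbors: jhdf, dubg.
N(dubg) = {iswu, izve}, |N(dubg)| = 2.
Vertex tcan has 2 neighbors: pbzx, iwjv.
deg(iano) = 2; N(iano) = {ovob, iwjv}.
Regular of degree 2 on 17 vertices: a single 17-cycle (edge-transitive).
A has 9 distinct eigenvalues ≈ [2.0, 1.865, 1.478, 0.891, 0.185, -0.547, -1.205, -1.7, -1.966].
Lovász: ϑ = −17(-2*cos(pi/17))/(2+-(-1)*2*cos(pi/17)) = 17*cos(pi/17)/(cos(pi/17) + 1).
≈ 8.42701431 (to 8 d.p.).
α=8, χ(Ḡ)=9; ϑ=17*cos(pi/17)/(cos(pi/17) + 1) lies between (both strict).

17*cos(pi/17)/(cos(pi/17) + 1)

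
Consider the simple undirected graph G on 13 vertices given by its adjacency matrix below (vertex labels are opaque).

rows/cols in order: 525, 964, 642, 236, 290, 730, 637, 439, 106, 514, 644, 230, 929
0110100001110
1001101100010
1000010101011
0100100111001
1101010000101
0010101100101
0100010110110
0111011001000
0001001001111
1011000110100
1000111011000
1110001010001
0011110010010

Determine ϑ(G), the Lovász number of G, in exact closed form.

deg(964) = 6; N(964) = {525, 236, 290, 637, 439, 230}.
N(290) = {525, 964, 236, 730, 644, 929}, |N(290)| = 6.
N(439) = {964, 642, 236, 730, 637, 514}, |N(439)| = 6.
Vertex 730 has 6 neighbors: 642, 290, 637, 439, 644, 929.
Regular of degree 6 on 13 vertices: strongly regular (13,6,2,3).
The 3 distinct eigenvalues: [6.0, 1.30278, -2.30278].
ϑ = −N·λ_min/(λ_max−λ_min) = −13·(-sqrt(13)/2 - 1/2)/(6−(-sqrt(13)/2 - 1/2)) = sqrt(13).
Numerically 3.60555.

sqrt(13)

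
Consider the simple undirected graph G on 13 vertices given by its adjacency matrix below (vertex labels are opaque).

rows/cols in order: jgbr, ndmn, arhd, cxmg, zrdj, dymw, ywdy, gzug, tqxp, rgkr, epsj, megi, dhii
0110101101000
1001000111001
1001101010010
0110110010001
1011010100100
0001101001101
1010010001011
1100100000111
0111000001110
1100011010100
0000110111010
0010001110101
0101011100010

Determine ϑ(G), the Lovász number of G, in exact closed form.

N(dymw) = {cxmg, zrdj, ywdy, rgkr, epsj, dhii}, |N(dymw)| = 6.
Vertex arhd has 6 neighbors: jgbr, cxmg, zrdj, ywdy, tqxp, megi.
Vertex megi has 6 neighbors: arhd, ywdy, gzug, tqxp, epsj, dhii.
deg(cxmg) = 6; N(cxmg) = {ndmn, arhd, zrdj, dymw, tqxp, dhii}.
Regular of degree 6 on 13 vertices: SR(13,6,2,3) — a Paley graph.
A has 3 distinct eigenvalues ≈ [6.0, 1.303, -2.303].
Lovász: ϑ = −13(-sqrt(13)/2 - 1/2)/(6+-(-sqrt(13)/2 - 1/2)) = sqrt(13).
= 3.605551… (decimal).

sqrt(13)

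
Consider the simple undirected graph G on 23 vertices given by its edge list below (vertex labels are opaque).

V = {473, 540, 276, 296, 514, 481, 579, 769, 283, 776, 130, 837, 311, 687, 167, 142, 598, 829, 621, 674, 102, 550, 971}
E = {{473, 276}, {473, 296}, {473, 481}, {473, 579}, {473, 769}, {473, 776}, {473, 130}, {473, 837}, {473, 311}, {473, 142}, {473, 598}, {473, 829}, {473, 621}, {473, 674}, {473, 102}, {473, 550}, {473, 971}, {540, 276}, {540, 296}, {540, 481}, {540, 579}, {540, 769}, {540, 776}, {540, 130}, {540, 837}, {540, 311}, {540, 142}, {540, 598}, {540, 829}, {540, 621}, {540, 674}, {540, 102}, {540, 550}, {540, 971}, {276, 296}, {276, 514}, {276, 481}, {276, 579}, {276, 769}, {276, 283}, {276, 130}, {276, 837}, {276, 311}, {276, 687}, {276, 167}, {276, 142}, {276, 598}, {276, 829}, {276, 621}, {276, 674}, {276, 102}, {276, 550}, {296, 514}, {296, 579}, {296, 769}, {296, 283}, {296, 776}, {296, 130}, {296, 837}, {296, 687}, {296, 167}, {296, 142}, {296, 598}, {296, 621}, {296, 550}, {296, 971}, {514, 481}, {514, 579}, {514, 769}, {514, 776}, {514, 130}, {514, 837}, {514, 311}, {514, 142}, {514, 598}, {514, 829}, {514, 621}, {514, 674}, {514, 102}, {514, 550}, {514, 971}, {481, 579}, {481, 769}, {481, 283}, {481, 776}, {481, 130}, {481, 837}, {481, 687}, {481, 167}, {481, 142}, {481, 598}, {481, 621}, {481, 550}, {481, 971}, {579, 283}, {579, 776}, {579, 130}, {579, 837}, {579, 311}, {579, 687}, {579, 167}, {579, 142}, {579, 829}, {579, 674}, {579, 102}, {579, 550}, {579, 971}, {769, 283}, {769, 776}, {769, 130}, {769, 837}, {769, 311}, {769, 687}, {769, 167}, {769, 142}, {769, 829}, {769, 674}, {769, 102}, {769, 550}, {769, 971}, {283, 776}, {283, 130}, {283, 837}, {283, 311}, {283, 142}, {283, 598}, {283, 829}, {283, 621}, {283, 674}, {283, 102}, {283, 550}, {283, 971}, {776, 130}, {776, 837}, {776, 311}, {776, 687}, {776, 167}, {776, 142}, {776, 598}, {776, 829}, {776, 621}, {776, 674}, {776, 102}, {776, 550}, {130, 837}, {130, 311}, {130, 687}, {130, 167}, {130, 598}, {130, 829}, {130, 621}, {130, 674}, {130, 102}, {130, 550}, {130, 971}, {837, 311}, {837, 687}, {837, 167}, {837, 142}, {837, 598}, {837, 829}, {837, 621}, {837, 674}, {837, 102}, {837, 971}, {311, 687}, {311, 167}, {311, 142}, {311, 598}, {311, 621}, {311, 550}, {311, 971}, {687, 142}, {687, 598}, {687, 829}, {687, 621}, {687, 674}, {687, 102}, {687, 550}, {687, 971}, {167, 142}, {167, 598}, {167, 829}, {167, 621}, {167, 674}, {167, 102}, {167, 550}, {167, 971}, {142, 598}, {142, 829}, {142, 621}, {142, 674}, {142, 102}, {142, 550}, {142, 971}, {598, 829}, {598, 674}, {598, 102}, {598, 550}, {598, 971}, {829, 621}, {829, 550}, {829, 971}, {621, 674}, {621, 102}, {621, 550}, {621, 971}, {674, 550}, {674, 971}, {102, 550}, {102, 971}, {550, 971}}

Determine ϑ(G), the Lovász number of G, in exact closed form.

Vertex 473 has 17 neighbors: 276, 296, 481, 579, 769, 776, 130, 837, 311, 142, 598, 829, 621, 674, 102, 550, 971.
deg(674) = 17; N(674) = {473, 540, 276, 514, 579, 769, 283, 776, 130, 837, 687, 167, 142, 598, 621, 550, 971}.
deg(598) = 19; N(598) = {473, 540, 276, 296, 514, 481, 283, 776, 130, 837, 311, 687, 167, 142, 829, 674, 102, 550, 971}.
deg(142) = 21; N(142) = {473, 540, 276, 296, 514, 481, 579, 769, 283, 776, 837, 311, 687, 167, 598, 829, 621, 674, 102, 550, 971}.
Complete multipartite on [6, 6, 4, 3, 2, 2]: sandwich collapses at ϑ=6.
ϑ(G) ≈ 6.0000.
α=6, χ(Ḡ)=6; ϑ=6 lies between (collapsed).

6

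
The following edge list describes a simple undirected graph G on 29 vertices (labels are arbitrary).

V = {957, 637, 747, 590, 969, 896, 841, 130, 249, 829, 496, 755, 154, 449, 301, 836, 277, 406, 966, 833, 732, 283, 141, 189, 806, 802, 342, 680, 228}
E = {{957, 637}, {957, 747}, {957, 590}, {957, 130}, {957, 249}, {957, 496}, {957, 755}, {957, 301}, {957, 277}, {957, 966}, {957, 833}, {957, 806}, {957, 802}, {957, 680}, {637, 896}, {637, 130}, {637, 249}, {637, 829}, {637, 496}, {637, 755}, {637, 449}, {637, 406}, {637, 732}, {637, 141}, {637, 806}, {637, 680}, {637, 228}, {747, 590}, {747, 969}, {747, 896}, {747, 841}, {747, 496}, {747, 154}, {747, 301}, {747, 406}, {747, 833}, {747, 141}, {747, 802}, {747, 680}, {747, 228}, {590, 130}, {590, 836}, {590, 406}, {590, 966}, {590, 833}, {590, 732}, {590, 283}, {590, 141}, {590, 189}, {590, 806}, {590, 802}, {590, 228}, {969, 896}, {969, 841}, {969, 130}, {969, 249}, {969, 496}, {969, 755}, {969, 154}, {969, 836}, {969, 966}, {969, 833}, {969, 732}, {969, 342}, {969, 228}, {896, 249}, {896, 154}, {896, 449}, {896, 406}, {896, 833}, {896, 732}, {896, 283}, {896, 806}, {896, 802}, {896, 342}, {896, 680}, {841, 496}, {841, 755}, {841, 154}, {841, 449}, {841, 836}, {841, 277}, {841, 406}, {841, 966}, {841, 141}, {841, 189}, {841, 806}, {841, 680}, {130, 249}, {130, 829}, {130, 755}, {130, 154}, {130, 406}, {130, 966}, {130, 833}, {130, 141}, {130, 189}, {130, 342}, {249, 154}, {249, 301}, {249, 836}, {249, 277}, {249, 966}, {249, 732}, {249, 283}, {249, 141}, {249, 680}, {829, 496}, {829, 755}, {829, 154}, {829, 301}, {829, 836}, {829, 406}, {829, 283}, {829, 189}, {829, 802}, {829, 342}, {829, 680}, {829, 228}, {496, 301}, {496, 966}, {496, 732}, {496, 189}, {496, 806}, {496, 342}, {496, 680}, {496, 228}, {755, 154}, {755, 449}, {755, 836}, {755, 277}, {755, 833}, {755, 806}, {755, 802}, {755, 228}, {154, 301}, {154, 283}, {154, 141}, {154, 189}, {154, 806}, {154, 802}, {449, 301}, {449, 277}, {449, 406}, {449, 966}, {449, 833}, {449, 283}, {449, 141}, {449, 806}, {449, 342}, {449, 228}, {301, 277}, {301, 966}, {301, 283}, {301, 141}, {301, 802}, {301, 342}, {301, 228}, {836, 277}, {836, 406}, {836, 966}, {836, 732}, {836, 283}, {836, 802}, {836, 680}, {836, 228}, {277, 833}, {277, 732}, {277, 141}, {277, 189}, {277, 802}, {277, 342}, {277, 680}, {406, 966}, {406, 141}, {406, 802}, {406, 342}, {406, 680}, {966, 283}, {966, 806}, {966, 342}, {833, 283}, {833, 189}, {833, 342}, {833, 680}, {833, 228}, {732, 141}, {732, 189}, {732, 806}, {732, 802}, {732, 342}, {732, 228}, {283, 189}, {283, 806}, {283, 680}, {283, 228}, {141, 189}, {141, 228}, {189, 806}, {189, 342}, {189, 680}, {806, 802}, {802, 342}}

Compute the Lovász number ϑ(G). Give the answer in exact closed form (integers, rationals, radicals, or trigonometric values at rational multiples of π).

sqrt(29)

N(747) = {957, 590, 969, 896, 841, 496, 154, 301, 406, 833, 141, 802, 680, 228}, |N(747)| = 14.
N(342) = {969, 896, 130, 829, 496, 449, 301, 277, 406, 966, 833, 732, 189, 802}, |N(342)| = 14.
deg(406) = 14; N(406) = {637, 747, 590, 896, 841, 130, 829, 449, 836, 966, 141, 802, 342, 680}.
deg(680) = 14; N(680) = {957, 637, 747, 896, 841, 249, 829, 496, 836, 277, 406, 833, 283, 189}.
14-regular, N=29; Paley(29): SR with (k,λ,μ)=(14,6,7).
A has 3 distinct eigenvalues ≈ [14.0, 2.19258, -3.19258].
Lovász: ϑ = −29(-sqrt(29)/2 - 1/2)/(14+-(-sqrt(29)/2 - 1/2)) = sqrt(29).
= 5.3852… (decimal).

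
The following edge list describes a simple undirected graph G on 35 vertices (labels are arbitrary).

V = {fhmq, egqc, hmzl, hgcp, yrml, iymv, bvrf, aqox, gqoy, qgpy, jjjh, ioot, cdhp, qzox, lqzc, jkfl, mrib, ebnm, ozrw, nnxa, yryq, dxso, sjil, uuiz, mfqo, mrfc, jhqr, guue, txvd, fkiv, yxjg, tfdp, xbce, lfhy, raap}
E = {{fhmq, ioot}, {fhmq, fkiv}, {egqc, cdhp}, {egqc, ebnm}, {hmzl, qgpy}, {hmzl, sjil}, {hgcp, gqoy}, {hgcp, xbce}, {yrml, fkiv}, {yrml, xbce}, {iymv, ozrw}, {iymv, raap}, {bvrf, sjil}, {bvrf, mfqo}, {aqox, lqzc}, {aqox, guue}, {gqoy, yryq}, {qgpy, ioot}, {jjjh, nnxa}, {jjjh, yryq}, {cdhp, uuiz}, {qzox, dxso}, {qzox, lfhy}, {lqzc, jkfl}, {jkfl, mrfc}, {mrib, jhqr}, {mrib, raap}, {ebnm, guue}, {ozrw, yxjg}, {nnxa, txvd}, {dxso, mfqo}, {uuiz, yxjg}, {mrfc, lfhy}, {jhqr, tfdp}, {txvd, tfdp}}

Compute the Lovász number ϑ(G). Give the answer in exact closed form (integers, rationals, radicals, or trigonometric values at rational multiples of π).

N(uuiz) = {cdhp, yxjg}, |N(uuiz)| = 2.
deg(mfqo) = 2; N(mfqo) = {bvrf, dxso}.
N(qzox) = {dxso, lfhy}, |N(qzox)| = 2.
deg(mrfc) = 2; N(mrfc) = {jkfl, lfhy}.
deg(v) = 2 for all v (|V|=35); connected 2-regular on 35 ⇒ C_{35}.
The 18 distinct eigenvalues: [2.0, 1.968, 1.872, 1.717, 1.506, 1.247, 0.948, 0.618, 0.268, -0.09, -0.445, -0.786, -1.102, -1.382, -1.618, -1.802, -1.928, -1.992].
−35·(-2*cos(pi/35)) / ((2)−(-2*cos(pi/35))) = 35*cos(pi/35)/(cos(pi/35) + 1) = ϑ(G).
= 17.464704027… (decimal).
Sandwich: α(G)=17 ≤ ϑ(G)=35*cos(pi/35)/(cos(pi/35) + 1) ≤ χ(Ḡ)=18 (both strict).

35*cos(pi/35)/(cos(pi/35) + 1)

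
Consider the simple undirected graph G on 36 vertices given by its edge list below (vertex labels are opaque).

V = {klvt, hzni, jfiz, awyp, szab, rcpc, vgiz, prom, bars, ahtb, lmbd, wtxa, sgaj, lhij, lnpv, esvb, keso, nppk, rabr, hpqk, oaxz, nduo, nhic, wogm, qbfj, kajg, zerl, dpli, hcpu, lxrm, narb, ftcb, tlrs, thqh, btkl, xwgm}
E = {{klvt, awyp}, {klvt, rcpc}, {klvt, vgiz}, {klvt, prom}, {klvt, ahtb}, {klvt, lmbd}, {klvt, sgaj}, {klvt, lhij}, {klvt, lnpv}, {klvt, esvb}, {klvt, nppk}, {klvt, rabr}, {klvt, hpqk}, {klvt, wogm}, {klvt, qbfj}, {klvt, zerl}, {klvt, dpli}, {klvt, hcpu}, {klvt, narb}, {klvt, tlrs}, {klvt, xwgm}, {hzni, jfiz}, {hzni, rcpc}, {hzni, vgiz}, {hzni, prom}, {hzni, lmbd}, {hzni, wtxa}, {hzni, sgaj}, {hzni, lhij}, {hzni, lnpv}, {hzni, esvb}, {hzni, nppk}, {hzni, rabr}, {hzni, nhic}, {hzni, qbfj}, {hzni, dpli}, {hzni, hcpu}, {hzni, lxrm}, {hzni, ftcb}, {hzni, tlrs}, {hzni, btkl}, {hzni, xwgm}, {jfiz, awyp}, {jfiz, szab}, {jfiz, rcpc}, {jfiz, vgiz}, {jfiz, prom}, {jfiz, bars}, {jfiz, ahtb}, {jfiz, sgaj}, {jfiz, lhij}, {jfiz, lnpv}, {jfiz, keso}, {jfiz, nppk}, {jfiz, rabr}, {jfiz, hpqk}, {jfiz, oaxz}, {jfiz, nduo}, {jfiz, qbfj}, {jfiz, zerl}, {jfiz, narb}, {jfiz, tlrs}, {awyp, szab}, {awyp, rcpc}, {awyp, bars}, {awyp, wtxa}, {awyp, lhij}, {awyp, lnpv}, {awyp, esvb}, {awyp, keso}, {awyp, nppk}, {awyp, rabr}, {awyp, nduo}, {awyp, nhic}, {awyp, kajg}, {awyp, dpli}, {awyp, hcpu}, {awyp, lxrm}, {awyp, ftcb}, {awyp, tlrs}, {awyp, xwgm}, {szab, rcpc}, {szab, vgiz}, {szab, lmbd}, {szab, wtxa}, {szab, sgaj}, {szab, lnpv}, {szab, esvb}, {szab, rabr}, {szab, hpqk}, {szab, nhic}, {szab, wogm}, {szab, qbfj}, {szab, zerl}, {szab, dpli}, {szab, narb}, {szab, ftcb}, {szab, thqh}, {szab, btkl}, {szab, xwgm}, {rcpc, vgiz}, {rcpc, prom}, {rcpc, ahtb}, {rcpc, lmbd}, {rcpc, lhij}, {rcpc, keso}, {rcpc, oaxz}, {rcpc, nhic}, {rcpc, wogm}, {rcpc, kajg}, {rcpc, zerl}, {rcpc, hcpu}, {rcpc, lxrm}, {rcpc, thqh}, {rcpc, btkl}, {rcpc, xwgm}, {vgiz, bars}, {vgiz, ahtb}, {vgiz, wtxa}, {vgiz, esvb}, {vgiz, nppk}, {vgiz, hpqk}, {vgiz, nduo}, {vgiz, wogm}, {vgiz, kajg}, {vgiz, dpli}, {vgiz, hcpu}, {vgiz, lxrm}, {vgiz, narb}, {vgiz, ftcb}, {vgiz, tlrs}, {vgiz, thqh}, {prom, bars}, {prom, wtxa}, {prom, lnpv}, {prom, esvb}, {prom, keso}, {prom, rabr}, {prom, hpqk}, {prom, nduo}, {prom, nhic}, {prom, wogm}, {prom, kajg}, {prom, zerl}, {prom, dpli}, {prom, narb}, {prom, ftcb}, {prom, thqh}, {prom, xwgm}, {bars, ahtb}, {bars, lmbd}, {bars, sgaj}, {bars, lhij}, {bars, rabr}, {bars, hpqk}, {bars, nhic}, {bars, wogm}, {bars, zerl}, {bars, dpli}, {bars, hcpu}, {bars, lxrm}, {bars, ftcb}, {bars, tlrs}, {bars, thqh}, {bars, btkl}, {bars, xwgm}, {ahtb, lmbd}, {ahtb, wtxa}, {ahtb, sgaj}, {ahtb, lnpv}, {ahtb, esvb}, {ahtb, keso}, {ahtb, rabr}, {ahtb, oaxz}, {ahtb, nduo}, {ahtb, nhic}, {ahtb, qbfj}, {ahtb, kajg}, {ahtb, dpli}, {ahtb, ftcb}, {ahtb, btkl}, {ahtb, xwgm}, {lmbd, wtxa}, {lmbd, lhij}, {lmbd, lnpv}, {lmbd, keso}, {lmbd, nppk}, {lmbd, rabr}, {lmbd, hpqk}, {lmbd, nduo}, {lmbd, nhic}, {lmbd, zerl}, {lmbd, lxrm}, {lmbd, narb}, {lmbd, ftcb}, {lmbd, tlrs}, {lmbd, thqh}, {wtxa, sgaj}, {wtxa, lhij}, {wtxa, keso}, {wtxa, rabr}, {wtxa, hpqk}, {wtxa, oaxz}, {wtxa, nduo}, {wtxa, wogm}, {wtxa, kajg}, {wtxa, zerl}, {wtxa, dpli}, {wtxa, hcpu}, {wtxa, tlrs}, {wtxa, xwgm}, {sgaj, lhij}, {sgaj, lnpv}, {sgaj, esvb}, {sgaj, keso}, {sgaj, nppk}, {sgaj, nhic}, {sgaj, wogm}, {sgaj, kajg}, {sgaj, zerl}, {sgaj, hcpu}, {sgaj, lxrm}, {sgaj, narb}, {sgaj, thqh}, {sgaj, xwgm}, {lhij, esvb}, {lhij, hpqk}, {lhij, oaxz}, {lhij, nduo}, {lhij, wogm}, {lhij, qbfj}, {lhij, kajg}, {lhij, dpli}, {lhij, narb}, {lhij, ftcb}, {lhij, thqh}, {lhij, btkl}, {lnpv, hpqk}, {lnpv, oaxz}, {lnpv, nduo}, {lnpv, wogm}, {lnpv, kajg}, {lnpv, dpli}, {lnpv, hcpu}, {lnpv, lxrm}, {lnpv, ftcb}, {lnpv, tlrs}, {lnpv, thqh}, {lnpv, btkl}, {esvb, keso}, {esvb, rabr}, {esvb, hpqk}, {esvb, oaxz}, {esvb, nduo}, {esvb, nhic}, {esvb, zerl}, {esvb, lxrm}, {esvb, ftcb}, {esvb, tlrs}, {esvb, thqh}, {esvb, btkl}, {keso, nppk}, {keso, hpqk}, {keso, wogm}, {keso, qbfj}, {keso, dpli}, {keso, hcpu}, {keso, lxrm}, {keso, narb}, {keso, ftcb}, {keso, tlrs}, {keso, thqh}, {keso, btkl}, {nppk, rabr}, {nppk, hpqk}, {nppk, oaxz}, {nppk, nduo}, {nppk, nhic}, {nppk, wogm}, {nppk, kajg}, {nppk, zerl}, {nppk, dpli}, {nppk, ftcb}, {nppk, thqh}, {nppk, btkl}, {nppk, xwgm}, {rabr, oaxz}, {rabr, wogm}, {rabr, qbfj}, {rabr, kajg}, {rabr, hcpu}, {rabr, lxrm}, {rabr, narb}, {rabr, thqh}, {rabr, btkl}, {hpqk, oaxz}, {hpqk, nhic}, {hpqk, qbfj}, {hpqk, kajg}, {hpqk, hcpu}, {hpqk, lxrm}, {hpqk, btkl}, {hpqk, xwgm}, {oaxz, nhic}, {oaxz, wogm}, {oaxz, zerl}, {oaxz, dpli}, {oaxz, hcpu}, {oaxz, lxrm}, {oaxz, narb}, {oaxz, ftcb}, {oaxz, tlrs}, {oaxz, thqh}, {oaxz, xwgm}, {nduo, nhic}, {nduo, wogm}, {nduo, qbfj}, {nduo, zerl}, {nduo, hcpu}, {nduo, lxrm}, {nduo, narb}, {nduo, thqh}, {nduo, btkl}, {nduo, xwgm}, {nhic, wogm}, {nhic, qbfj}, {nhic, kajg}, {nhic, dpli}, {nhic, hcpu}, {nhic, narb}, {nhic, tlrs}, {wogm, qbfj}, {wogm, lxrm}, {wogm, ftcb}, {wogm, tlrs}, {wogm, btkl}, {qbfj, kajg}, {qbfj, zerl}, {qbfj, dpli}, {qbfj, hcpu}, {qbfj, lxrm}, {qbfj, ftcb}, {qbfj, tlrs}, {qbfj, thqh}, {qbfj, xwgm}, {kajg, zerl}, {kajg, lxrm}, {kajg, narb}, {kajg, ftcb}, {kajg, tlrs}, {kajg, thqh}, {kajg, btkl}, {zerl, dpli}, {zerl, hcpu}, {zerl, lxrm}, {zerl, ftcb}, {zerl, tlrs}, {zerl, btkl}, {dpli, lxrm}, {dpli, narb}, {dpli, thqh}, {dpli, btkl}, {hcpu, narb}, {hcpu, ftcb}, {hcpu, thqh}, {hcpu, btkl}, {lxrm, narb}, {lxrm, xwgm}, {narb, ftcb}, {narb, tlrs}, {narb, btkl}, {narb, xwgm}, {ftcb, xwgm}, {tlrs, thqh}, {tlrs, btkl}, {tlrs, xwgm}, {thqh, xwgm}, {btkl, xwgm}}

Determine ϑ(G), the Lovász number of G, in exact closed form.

8

N(xwgm) = {klvt, hzni, awyp, szab, rcpc, prom, bars, ahtb, wtxa, sgaj, nppk, hpqk, oaxz, nduo, qbfj, lxrm, narb, ftcb, tlrs, thqh, btkl}, |N(xwgm)| = 21.
N(btkl) = {hzni, szab, rcpc, bars, ahtb, lhij, lnpv, esvb, keso, nppk, rabr, hpqk, nduo, wogm, kajg, zerl, dpli, hcpu, narb, tlrs, xwgm}, |N(btkl)| = 21.
deg(rcpc) = 21; N(rcpc) = {klvt, hzni, jfiz, awyp, szab, vgiz, prom, ahtb, lmbd, lhij, keso, oaxz, nhic, wogm, kajg, zerl, hcpu, lxrm, thqh, btkl, xwgm}.
N(lnpv) = {klvt, hzni, jfiz, awyp, szab, prom, ahtb, lmbd, sgaj, hpqk, oaxz, nduo, wogm, kajg, dpli, hcpu, lxrm, ftcb, tlrs, thqh, btkl}, |N(lnpv)| = 21.
Every vertex has degree 21 (N=36); Kneser-type, 2-subsets of [9].
A has 3 distinct eigenvalues ≈ [21.0, 1.0, -6.0].
Lovász: ϑ = −36(-6)/(21+-1*(-6)) = 8.
= 8.0000000… (decimal).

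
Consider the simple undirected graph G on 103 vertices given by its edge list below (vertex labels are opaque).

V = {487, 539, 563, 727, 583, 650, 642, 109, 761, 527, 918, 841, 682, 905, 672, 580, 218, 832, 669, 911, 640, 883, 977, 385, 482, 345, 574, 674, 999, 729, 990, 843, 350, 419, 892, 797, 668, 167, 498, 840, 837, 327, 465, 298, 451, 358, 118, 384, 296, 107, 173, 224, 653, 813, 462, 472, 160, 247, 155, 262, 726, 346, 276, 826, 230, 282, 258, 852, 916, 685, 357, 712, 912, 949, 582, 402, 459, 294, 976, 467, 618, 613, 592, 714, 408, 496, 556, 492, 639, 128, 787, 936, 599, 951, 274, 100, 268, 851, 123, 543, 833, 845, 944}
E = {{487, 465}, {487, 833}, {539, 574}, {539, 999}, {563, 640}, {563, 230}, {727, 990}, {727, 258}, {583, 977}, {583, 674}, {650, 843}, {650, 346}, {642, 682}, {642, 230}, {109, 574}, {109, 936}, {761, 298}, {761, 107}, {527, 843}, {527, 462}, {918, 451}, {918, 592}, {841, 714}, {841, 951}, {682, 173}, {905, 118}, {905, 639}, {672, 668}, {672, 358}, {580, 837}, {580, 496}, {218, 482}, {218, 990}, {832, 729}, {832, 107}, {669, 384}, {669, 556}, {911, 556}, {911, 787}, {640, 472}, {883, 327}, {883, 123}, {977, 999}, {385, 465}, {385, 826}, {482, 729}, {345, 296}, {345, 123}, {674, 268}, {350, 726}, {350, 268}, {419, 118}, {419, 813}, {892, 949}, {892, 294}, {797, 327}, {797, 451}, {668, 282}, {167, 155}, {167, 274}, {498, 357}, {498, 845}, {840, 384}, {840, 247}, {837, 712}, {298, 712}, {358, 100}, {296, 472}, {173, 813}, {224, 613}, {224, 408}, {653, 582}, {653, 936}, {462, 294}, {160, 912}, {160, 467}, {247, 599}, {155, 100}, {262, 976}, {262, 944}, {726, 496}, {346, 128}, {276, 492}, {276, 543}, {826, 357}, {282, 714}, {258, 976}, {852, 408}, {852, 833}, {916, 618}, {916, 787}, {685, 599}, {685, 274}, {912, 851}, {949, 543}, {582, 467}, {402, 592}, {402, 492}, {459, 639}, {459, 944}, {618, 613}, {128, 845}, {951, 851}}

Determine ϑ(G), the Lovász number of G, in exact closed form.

deg(840) = 2; N(840) = {384, 247}.
N(167) = {155, 274}, |N(167)| = 2.
N(883) = {327, 123}, |N(883)| = 2.
Vertex 262 has 2 neighbors: 976, 944.
deg(v) = 2 for all v (|V|=103); the odd cycle C_{103}.
A has 52 distinct eigenvalues ≈ [2.0, 1.99628, 1.985134, 1.966602, 1.940755, 1.907689, 1.867525, 1.820414, 1.766531, 1.706077, 1.639275, 1.566376, 1.487649, 1.403389, 1.313908, 1.219538, 1.120632, 1.017558, 0.910698, 0.80045, 0.687224, 0.571442, 0.453534, 0.333938, 0.213101, 0.091471, -0.0305, -0.152357, -0.273647, -0.393919, -0.512726, -0.629626, -0.744183, -0.855972, -0.964576, -1.069593, -1.17063, -1.267312, -1.35928, -1.446192, -1.527723, -1.603572, -1.673454, -1.737112, -1.794307, -1.844828, -1.888485, -1.925117, -1.954588, -1.976787, -1.991633, -1.99907].
Lovász: ϑ = −103(-2*cos(pi/103))/(2+-(-1)*2*cos(pi/103)) = 103*cos(pi/103)/(cos(pi/103) + 1).
ϑ(G) ≈ 51.4880205.
Check 51 ≤ 103*cos(pi/103)/(cos(pi/103) + 1) ≤ 52: both strict.

103*cos(pi/103)/(cos(pi/103) + 1)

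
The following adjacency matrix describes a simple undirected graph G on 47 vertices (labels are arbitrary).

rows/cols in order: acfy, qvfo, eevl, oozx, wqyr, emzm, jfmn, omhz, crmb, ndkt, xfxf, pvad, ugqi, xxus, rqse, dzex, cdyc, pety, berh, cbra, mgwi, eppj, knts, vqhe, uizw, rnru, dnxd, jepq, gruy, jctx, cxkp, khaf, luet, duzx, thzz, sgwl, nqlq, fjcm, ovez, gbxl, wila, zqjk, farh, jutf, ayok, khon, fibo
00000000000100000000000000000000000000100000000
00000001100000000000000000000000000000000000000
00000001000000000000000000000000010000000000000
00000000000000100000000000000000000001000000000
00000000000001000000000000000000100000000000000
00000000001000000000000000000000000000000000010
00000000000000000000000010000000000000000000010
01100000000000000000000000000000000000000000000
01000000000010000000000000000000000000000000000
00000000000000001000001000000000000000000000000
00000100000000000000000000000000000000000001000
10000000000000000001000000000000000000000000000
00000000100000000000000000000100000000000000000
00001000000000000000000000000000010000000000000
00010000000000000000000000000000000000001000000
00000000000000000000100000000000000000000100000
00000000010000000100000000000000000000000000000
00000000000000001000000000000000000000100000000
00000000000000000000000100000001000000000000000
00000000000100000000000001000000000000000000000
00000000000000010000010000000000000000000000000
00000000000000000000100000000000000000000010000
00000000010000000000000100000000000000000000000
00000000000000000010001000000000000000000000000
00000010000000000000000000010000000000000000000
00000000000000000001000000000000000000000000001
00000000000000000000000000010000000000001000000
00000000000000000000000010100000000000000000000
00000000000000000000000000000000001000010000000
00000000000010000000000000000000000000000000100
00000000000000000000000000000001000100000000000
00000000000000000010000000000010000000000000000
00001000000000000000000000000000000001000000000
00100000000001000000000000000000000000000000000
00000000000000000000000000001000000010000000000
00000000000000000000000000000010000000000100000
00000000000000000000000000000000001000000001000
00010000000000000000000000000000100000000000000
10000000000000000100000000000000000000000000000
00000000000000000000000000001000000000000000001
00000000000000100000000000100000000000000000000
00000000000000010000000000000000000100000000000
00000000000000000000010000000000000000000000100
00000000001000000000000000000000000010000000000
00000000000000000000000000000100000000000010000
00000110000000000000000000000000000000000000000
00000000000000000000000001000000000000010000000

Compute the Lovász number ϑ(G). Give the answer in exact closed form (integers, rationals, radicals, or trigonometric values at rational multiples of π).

deg(eppj) = 2; N(eppj) = {mgwi, farh}.
N(duzx) = {eevl, xxus}, |N(duzx)| = 2.
deg(fjcm) = 2; N(fjcm) = {oozx, luet}.
Vertex jutf has 2 neighbors: xfxf, nqlq.
Regular of degree 2 on 47 vertices: the odd cycle C_{47}.
The 24 distinct eigenvalues: [2.0, 1.982, 1.929, 1.841, 1.721, 1.57, 1.39, 1.186, 0.961, 0.719, 0.464, 0.2, -0.067, -0.333, -0.593, -0.842, -1.076, -1.291, -1.483, -1.649, -1.785, -1.889, -1.96, -1.996].
λ_max=2, λ_min=-2*cos(pi/47); ϑ = −47·λ_min/(λ_max−λ_min) = 47*cos(pi/47)/(cos(pi/47) + 1).
ϑ(G) ≈ 23.473731.
23 ≤ 47*cos(pi/47)/(cos(pi/47) + 1) ≤ 24: both strict.

47*cos(pi/47)/(cos(pi/47) + 1)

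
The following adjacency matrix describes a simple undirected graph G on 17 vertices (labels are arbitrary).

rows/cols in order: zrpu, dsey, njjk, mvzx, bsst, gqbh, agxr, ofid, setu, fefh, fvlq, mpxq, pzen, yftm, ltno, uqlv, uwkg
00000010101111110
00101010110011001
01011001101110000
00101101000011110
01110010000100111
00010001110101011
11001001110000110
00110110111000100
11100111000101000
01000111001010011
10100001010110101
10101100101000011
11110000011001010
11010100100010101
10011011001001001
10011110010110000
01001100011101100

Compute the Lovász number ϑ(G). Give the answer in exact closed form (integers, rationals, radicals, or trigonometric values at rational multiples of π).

sqrt(17)

Vertex pzen has 8 neighbors: zrpu, dsey, njjk, mvzx, fefh, fvlq, yftm, uqlv.
deg(uqlv) = 8; N(uqlv) = {zrpu, mvzx, bsst, gqbh, agxr, fefh, mpxq, pzen}.
N(fefh) = {dsey, gqbh, agxr, ofid, fvlq, pzen, uqlv, uwkg}, |N(fefh)| = 8.
N(ofid) = {njjk, mvzx, gqbh, agxr, setu, fefh, fvlq, ltno}, |N(ofid)| = 8.
deg(v) = 8 for all v (|V|=17); strongly regular (17,8,3,4).
Distinct eigenvalues (to 6 d.p.): [8.0, 1.561553, -2.561553].
Lovász (edge-transitive): ϑ = −17·(-sqrt(17)/2 - 1/2)/((8)−(-sqrt(17)/2 - 1/2)) = sqrt(17).
≈ 4.12311 (to 5 d.p.).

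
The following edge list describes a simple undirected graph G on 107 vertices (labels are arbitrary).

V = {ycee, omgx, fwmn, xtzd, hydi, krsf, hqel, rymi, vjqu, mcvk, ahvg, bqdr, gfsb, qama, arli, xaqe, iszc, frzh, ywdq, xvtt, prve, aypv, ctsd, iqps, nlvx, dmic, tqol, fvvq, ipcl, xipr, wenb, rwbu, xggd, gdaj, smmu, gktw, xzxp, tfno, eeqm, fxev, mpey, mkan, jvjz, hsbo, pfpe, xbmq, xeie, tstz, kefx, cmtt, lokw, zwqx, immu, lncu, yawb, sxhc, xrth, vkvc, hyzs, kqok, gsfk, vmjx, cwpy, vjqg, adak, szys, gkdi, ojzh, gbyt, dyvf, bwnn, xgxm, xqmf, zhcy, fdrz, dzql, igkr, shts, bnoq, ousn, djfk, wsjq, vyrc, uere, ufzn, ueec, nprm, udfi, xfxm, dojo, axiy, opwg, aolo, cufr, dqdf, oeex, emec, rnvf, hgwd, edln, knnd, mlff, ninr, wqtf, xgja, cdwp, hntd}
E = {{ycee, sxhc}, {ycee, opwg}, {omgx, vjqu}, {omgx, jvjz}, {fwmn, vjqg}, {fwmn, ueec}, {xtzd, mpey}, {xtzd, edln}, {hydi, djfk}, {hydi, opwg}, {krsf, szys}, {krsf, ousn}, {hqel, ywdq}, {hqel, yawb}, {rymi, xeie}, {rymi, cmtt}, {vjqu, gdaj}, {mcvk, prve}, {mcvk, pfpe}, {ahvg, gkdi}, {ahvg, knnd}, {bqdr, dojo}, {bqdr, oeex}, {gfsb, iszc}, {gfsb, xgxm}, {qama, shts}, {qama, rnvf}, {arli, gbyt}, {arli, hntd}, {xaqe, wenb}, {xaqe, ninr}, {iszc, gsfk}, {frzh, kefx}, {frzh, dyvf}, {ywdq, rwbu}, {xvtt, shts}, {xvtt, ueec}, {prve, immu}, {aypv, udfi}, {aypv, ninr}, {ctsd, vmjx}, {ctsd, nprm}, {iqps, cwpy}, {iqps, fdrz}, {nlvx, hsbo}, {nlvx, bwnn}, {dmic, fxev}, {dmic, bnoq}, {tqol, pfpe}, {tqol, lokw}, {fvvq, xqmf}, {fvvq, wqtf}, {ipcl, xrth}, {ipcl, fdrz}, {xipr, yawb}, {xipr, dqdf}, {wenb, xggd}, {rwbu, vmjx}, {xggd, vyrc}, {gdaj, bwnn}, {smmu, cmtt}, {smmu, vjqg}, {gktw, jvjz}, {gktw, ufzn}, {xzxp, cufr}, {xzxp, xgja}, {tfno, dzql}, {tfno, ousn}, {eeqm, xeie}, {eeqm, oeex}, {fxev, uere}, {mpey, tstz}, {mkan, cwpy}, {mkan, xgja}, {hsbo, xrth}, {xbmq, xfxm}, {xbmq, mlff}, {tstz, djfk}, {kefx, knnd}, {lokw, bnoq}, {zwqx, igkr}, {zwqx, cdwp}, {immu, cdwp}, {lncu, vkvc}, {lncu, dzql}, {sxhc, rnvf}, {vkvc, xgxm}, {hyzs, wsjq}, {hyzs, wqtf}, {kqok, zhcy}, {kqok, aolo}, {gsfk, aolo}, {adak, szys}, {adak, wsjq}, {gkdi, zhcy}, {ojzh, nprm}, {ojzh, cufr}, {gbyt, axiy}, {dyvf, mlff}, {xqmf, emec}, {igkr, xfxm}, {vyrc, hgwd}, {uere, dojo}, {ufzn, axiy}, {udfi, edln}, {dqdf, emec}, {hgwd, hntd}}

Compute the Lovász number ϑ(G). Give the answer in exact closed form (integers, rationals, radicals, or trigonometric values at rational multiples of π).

107*cos(pi/107)/(cos(pi/107) + 1)

deg(adak) = 2; N(adak) = {szys, wsjq}.
deg(udfi) = 2; N(udfi) = {aypv, edln}.
Vertex wenb has 2 neighbors: xaqe, xggd.
N(xzxp) = {cufr, xgja}, |N(xzxp)| = 2.
107-vertex 2-regular graph: this is C_{107}, the 107-cycle.
spec(A) ≈ [2.0, 1.9966, 1.9862, 1.969, 1.9451, 1.9144, 1.8771, 1.8334, 1.7833, 1.7271, 1.665, 1.5971, 1.5237, 1.445, 1.3614, 1.273, 1.1803, 1.0835, 0.983, 0.8791, 0.7721, 0.6625, 0.5506, 0.4369, 0.3216, 0.2052, 0.0881, -0.0294, -0.1467, -0.2635, -0.3794, -0.494, -0.6069, -0.7176, -0.826, -0.9314, -1.0337, -1.1324, -1.2272, -1.3178, -1.4038, -1.485, -1.561, -1.6317, -1.6968, -1.756, -1.8092, -1.8561, -1.8966, -1.9306, -1.9579, -1.9785, -1.9922, -1.9991] (distinct, 4 d.p.).
Lovász (edge-transitive): ϑ = −107·(-2*cos(pi/107))/((2)−(-2*cos(pi/107))) = 107*cos(pi/107)/(cos(pi/107) + 1).
≈ 53.488468432 (to 9 d.p.).
Sandwich: α(G)=53 ≤ ϑ(G)=107*cos(pi/107)/(cos(pi/107) + 1) ≤ χ(Ḡ)=54 (both strict).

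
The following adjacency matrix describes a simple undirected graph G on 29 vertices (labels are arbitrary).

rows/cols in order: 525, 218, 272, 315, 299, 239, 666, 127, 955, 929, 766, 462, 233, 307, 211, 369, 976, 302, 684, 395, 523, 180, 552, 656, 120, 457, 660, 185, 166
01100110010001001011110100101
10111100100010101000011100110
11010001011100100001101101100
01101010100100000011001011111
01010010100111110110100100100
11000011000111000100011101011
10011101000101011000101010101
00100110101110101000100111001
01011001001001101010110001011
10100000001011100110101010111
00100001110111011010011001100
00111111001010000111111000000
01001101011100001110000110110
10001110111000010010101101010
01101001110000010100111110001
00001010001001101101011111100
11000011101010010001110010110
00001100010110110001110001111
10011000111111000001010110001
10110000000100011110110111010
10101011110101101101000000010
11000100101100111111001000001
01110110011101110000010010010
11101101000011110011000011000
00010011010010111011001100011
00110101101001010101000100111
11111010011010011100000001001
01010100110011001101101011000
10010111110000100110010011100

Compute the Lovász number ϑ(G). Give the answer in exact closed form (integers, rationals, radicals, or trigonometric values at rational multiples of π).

sqrt(29)

deg(239) = 14; N(239) = {525, 218, 666, 127, 462, 233, 307, 302, 180, 552, 656, 457, 185, 166}.
N(656) = {525, 218, 272, 299, 239, 127, 233, 307, 211, 369, 684, 395, 120, 457}, |N(656)| = 14.
deg(684) = 14; N(684) = {525, 315, 299, 955, 929, 766, 462, 233, 307, 395, 180, 656, 120, 166}.
Vertex 180 has 14 neighbors: 525, 218, 239, 955, 766, 462, 211, 369, 976, 302, 684, 395, 552, 166.
Regular of degree 14 on 29 vertices: SR(29,14,6,7) — a Paley graph.
The 3 distinct eigenvalues: [14.0, 2.19258, -3.19258].
λ_max=14, λ_min=-sqrt(29)/2 - 1/2; ϑ = −29·λ_min/(λ_max−λ_min) = sqrt(29).
≈ 5.3852 (to 4 d.p.).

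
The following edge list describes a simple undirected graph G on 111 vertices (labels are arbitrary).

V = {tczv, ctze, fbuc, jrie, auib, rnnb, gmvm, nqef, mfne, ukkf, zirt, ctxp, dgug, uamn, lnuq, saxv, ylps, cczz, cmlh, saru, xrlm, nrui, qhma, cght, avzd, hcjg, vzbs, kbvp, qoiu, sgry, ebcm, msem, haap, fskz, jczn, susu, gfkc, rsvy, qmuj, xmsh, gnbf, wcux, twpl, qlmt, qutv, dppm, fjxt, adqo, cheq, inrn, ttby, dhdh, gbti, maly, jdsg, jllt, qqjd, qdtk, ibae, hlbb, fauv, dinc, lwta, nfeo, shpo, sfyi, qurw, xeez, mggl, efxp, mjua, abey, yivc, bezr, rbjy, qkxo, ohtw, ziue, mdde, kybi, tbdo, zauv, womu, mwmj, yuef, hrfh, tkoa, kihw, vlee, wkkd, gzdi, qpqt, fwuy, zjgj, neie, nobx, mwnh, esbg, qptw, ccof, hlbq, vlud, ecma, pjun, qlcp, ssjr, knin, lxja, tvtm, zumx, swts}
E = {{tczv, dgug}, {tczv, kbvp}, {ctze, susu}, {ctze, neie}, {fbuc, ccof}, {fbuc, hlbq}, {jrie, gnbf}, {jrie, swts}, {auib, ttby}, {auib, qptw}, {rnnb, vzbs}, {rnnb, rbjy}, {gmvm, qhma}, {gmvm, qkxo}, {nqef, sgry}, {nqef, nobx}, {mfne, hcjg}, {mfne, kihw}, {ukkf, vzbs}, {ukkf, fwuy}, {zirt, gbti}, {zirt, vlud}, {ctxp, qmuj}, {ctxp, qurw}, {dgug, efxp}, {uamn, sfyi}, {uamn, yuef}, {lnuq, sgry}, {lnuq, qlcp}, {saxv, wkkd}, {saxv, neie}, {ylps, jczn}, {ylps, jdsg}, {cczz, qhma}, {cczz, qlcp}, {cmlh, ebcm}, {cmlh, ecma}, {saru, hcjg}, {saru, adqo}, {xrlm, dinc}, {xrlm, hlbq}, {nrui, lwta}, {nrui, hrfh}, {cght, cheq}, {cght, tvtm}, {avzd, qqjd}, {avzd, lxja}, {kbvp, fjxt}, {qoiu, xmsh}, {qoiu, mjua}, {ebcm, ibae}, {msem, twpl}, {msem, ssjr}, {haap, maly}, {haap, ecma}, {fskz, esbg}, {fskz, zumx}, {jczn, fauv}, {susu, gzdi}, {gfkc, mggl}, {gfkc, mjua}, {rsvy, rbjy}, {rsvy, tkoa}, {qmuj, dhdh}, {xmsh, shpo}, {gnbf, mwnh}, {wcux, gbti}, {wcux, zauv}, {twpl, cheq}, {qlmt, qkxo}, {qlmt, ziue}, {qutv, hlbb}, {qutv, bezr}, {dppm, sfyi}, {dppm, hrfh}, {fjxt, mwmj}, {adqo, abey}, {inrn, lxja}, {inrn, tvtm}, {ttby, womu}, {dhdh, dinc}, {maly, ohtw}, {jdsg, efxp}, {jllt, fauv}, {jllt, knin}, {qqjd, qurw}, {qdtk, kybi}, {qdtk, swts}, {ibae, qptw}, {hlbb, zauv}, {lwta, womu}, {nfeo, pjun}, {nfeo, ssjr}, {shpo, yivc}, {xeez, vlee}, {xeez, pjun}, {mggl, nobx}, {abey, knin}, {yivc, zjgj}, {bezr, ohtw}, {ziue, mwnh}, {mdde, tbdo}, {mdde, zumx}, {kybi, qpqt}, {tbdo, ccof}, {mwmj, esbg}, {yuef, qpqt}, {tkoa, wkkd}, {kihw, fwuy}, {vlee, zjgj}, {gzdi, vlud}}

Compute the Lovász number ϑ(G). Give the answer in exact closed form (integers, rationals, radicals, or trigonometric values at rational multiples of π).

N(tkoa) = {rsvy, wkkd}, |N(tkoa)| = 2.
deg(haap) = 2; N(haap) = {maly, ecma}.
N(dgug) = {tczv, efxp}, |N(dgug)| = 2.
deg(fskz) = 2; N(fskz) = {esbg, zumx}.
Regular of degree 2 on 111 vertices: connected 2-regular on 111 ⇒ C_{111}.
spec(A) ≈ [2.0, 1.997, 1.987, 1.971, 1.949, 1.92, 1.886, 1.845, 1.798, 1.746, 1.688, 1.625, 1.556, 1.482, 1.404, 1.321, 1.234, 1.143, 1.049, 0.951, 0.85, 0.746, 0.64, 0.531, 0.421, 0.31, 0.198, 0.085, -0.028, -0.141, -0.254, -0.366, -0.477, -0.586, -0.693, -0.798, -0.9, -1.0, -1.096, -1.189, -1.278, -1.363, -1.444, -1.52, -1.591, -1.657, -1.718, -1.773, -1.822, -1.866, -1.904, -1.935, -1.961, -1.98, -1.993, -1.999] (distinct, 3 d.p.).
ϑ = −N·λ_min/(λ_max−λ_min) = −111·(-2*cos(pi/111))/(2−(-2*cos(pi/111))) = 111*cos(pi/111)/(cos(pi/111) + 1).
≈ 55.4889 (to 4 d.p.).
55 ≤ 111*cos(pi/111)/(cos(pi/111) + 1) ≤ 56: both strict.

111*cos(pi/111)/(cos(pi/111) + 1)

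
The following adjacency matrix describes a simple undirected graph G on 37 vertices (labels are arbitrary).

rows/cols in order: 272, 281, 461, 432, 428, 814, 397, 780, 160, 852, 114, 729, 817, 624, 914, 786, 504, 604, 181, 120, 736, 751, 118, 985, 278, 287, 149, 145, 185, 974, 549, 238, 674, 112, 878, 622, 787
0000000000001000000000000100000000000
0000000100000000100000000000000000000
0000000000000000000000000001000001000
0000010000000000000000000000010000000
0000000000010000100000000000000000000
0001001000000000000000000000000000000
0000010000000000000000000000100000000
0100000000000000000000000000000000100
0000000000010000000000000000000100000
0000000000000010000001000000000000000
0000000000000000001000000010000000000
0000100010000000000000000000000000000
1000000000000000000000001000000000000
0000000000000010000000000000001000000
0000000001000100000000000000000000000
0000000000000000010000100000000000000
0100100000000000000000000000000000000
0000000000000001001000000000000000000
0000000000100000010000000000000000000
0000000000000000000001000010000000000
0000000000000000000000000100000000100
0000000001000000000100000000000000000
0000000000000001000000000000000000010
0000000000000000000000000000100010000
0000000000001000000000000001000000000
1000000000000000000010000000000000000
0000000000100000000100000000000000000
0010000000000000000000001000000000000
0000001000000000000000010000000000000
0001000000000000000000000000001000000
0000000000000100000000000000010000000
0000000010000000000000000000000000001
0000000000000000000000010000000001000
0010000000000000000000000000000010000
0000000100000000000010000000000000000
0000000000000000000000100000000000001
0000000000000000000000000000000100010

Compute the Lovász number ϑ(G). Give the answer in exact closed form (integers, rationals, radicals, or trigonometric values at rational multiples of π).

N(974) = {432, 549}, |N(974)| = 2.
deg(278) = 2; N(278) = {817, 145}.
Vertex 114 has 2 neighbors: 181, 149.
deg(814) = 2; N(814) = {432, 397}.
37-vertex 2-regular graph: connected 2-regular on 37 ⇒ C_{37}.
spec(A) ≈ [2.0, 1.9712, 1.8858, 1.746, 1.5561, 1.3213, 1.0486, 0.7457, 0.4214, 0.0849, -0.254, -0.5856, -0.9004, -1.1893, -1.4439, -1.657, -1.8225, -1.9355, -1.9928] (distinct, 4 d.p.).
Lovász: ϑ = −37(-2*cos(pi/37))/(2+-(-1)*2*cos(pi/37)) = 37*cos(pi/37)/(cos(pi/37) + 1).
Numerically 18.4666.
Lovász sandwich 18 ≤ 37*cos(pi/37)/(cos(pi/37) + 1) ≤ 19: both strict.

37*cos(pi/37)/(cos(pi/37) + 1)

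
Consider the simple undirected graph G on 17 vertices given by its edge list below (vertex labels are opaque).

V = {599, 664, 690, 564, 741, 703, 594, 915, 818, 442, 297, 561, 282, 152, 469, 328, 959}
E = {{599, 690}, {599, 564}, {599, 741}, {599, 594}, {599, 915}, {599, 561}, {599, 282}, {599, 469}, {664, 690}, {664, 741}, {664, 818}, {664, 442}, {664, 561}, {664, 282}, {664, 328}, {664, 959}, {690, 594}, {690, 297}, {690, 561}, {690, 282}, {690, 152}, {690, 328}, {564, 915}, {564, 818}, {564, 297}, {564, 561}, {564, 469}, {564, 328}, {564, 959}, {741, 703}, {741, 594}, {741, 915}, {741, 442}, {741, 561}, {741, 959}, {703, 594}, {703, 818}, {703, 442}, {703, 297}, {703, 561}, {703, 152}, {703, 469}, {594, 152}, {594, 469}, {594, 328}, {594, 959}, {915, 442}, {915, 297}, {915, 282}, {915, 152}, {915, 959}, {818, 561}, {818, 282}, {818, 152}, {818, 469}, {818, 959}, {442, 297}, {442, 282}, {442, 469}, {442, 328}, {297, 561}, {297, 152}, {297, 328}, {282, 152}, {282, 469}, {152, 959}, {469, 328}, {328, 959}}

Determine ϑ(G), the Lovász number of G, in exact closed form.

sqrt(17)

Vertex 469 has 8 neighbors: 599, 564, 703, 594, 818, 442, 282, 328.
Vertex 561 has 8 neighbors: 599, 664, 690, 564, 741, 703, 818, 297.
N(959) = {664, 564, 741, 594, 915, 818, 152, 328}, |N(959)| = 8.
N(594) = {599, 690, 741, 703, 152, 469, 328, 959}, |N(594)| = 8.
Every vertex has degree 8 (N=17); strongly regular (17,8,3,4).
Distinct eigenvalues (to 4 d.p.): [8.0, 1.5616, -2.5616].
Lovász (edge-transitive): ϑ = −17·(-sqrt(17)/2 - 1/2)/((8)−(-sqrt(17)/2 - 1/2)) = sqrt(17).
≈ 4.123106 (to 6 d.p.).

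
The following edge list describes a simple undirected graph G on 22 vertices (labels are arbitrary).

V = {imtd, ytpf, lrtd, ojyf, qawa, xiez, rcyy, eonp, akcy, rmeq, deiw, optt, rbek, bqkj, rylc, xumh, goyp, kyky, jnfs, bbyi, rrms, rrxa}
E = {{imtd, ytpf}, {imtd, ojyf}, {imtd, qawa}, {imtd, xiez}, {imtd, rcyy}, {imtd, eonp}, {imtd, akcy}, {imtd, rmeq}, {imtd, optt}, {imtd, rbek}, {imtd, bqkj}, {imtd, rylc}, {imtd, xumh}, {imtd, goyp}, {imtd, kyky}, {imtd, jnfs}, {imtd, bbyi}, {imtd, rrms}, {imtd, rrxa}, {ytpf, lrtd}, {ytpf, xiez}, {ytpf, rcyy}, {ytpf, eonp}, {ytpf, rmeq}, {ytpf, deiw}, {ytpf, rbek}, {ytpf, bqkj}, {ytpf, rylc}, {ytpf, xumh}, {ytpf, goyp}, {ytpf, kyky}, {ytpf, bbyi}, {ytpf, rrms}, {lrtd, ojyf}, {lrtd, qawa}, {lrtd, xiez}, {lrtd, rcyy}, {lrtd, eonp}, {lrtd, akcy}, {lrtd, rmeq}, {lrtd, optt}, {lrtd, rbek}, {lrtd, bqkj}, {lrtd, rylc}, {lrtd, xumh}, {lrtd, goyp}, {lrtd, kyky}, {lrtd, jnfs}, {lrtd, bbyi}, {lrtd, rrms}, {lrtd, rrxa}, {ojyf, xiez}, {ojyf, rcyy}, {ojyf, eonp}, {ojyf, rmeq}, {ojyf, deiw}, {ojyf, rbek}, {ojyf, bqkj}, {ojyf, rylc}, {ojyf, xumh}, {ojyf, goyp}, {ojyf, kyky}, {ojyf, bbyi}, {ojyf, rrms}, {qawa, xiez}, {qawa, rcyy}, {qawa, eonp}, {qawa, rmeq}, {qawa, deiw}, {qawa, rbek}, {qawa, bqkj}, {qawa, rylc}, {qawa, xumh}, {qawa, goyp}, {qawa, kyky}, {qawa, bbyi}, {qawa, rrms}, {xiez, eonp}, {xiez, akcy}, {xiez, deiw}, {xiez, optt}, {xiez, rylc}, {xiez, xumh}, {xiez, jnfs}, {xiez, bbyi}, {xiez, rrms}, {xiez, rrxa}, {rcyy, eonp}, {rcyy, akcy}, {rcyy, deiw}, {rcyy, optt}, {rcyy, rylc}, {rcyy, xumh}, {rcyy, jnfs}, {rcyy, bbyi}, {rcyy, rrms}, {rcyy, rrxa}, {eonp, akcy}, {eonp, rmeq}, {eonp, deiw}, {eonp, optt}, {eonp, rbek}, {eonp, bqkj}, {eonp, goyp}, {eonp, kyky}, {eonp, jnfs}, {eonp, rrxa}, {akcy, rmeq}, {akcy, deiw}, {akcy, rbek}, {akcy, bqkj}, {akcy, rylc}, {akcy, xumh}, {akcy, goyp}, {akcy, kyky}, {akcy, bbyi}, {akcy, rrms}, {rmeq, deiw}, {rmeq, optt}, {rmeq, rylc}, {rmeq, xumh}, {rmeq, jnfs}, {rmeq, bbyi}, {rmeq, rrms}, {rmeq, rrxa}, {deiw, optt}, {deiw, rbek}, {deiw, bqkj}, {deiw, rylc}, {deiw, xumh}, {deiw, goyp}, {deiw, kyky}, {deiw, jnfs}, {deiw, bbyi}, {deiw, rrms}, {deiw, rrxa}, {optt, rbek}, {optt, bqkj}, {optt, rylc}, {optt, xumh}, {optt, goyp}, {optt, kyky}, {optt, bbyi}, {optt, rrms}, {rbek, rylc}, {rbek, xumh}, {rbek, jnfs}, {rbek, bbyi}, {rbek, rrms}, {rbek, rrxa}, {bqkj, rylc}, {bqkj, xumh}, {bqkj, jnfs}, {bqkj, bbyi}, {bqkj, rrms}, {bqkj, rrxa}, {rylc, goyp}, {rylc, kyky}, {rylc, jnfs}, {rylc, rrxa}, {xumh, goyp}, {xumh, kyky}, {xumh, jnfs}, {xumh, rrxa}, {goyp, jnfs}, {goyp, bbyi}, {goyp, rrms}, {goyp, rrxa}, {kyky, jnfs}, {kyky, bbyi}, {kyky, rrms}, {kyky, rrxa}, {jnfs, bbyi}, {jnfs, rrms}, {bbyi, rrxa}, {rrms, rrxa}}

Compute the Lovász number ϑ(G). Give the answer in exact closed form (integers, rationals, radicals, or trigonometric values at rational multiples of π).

deg(bqkj) = 15; N(bqkj) = {imtd, ytpf, lrtd, ojyf, qawa, eonp, akcy, deiw, optt, rylc, xumh, jnfs, bbyi, rrms, rrxa}.
deg(rmeq) = 15; N(rmeq) = {imtd, ytpf, lrtd, ojyf, qawa, eonp, akcy, deiw, optt, rylc, xumh, jnfs, bbyi, rrms, rrxa}.
deg(rylc) = 17; N(rylc) = {imtd, ytpf, lrtd, ojyf, qawa, xiez, rcyy, akcy, rmeq, deiw, optt, rbek, bqkj, goyp, kyky, jnfs, rrxa}.
N(jnfs) = {imtd, lrtd, xiez, rcyy, eonp, rmeq, deiw, rbek, bqkj, rylc, xumh, goyp, kyky, bbyi, rrms}, |N(jnfs)| = 15.
Complete 4-partite, parts [7, 7, 5, 3]: perfect, ϑ = α = 7.
= 7.000000000… (decimal).
α=7, χ(Ḡ)=7; ϑ=7 lies between (collapsed).

7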